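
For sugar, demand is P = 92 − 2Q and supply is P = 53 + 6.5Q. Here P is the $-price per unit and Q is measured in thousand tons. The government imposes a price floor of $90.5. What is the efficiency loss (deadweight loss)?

$62.61 thousand

Competitive equilibrium: 92 − 2Q = 53 + 6.5Q → Q* = 4.5882, P* = 82.8235.
At the floor P = 90.5, quantity demanded = (92 − 90.5)/2 = 0.75.
Sellers' marginal cost at Q' = 0.75: 53 + 6.5·0.75 = 57.875.
ΔQ = 4.5882 − 0.75 = 3.8382; wedge = 90.5 − 57.875 = 32.625.
Deadweight loss = ½ × 3.8382 × 32.625 = $62.61 thousand.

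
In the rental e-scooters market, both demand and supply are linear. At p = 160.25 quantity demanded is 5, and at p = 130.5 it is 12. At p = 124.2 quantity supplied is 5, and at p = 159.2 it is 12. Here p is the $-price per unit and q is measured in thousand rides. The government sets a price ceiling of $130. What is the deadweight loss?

Demand slope = (130.5 − 160.25)/(12 − 5) = −4.25, so p = 181.5 − 4.25q.
Supply slope = (159.2 − 124.2)/(12 − 5) = 5, so p = 99.2 + 5q.
Competitive equilibrium: 181.5 − 4.25q = 99.2 + 5q → q* = 8.8973, p* = 143.6865.
At the ceiling p = 130, quantity supplied = (130 − 99.2)/5 = 6.16.
Willingness to pay at q' = 6.16: 181.5 − 4.25·6.16 = 155.32.
Δq = 8.8973 − 6.16 = 2.7373; wedge = 155.32 − 130 = 25.32.
Deadweight loss = ½ × 2.7373 × 25.32 = $34.65 thousand.

$34.65 thousand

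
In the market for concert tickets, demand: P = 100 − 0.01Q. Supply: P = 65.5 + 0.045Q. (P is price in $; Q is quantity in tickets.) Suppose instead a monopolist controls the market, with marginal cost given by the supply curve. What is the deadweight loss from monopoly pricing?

Competitive equilibrium: 100 − 0.01Q = 65.5 + 0.045Q → Q* = 627.2727, P* = 93.7273.
Marginal revenue: MR = 100 − 0.02Q. Set MR = MC: 100 − 0.02Q = 65.5 + 0.045Q → Q_m = 530.7692.
Price P_m = 100 − 0.01·530.7692 = 94.6923; MC(Q_m) = 65.5 + 0.045·530.7692 = 89.3846.
Competitive Q* = 627.2727, so ΔQ = 96.5035; wedge = 94.6923 − 89.3846 = 5.3077.
DWL = ½ × 96.5035 × 5.3077 = $256.11.

$256.11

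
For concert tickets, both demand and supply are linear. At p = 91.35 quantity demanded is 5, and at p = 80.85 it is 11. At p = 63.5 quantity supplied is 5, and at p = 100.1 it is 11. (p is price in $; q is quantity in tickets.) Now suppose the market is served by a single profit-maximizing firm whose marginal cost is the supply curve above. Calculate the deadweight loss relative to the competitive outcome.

$9.53

Demand slope = (80.85 − 91.35)/(11 − 5) = −1.75, so p = 100.1 − 1.75q.
Supply slope = (100.1 − 63.5)/(11 − 5) = 6.1, so p = 33 + 6.1q.
Competitive equilibrium: 100.1 − 1.75q = 33 + 6.1q → q* = 8.5478, p* = 85.1414.
Marginal revenue: MR = 100.1 − 3.5q. Set MR = MC: 100.1 − 3.5q = 33 + 6.1q → q_m = 6.9896.
Price p_m = 100.1 − 1.75·6.9896 = 87.8682; MC(q_m) = 33 + 6.1·6.9896 = 75.6366.
Competitive q* = 8.5478, so Δq = 1.5582; wedge = 87.8682 − 75.6366 = 12.2316.
Welfare loss = ½ × 1.5582 × 12.2316 = $9.53.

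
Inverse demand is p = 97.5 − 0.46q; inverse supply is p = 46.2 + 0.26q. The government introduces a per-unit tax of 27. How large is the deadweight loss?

Competitive equilibrium: 97.5 − 0.46q = 46.2 + 0.26q → q* = 71.25, p* = 64.725.
With the tax, the buyer price exceeds the seller price by 27: (97.5 − 0.46q) − (46.2 + 0.26q) = 27 → q' = 33.75.
Δq = 71.25 − 33.75 = 37.5; the wedge equals the tax, 27.
DWL = ½ × 37.5 × 27 = 506.25.

506.25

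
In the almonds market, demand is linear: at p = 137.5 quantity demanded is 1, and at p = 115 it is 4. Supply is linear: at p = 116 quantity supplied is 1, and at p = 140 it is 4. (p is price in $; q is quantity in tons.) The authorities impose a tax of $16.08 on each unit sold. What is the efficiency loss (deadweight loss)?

Demand slope = (115 − 137.5)/(4 − 1) = −7.5, so p = 145 − 7.5q.
Supply slope = (140 − 116)/(4 − 1) = 8, so p = 108 + 8q.
Competitive equilibrium: 145 − 7.5q = 108 + 8q → q* = 2.3871, p* = 127.0968.
With the tax, the buyer price exceeds the seller price by 16.08: (145 − 7.5q) − (108 + 8q) = 16.08 → q' = 1.3497.
Δq = 2.3871 − 1.3497 = 1.0374; the wedge equals the tax, 16.08.
Deadweight loss = ½ × 1.0374 × 16.08 = $8.34.

$8.34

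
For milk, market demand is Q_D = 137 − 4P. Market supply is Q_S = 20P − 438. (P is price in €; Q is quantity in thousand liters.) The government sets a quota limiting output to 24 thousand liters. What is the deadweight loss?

€44.20 thousand

In inverse form: demand P = 34.25 − 0.25Q, supply P = 21.9 + 0.05Q.
Competitive equilibrium: 34.25 − 0.25Q = 21.9 + 0.05Q → Q* = 41.1667, P* = 23.9583.
At Q = 24: demand price = 34.25 − 0.25·24 = 28.25; supply price = 21.9 + 0.05·24 = 23.1.
ΔQ = 41.1667 − 24 = 17.1667; wedge = 28.25 − 23.1 = 5.15.
DWL = ½ × 17.1667 × 5.15 = €44.20 thousand.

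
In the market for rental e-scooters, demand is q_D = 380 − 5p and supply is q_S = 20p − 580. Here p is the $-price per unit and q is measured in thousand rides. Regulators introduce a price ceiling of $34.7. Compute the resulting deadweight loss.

$684.50 thousand

In inverse form: demand p = 76 − 0.2q, supply p = 29 + 0.05q.
Competitive equilibrium: 76 − 0.2q = 29 + 0.05q → q* = 188, p* = 38.4.
At the ceiling p = 34.7, quantity supplied = (34.7 − 29)/0.05 = 114.
Willingness to pay at q' = 114: 76 − 0.2·114 = 53.2.
Δq = 188 − 114 = 74; wedge = 53.2 − 34.7 = 18.5.
Deadweight loss = ½ × 74 × 18.5 = $684.50 thousand.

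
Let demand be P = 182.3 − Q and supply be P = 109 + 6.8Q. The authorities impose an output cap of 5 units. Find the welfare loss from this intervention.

Competitive equilibrium: 182.3 − Q = 109 + 6.8Q → Q* = 9.3974, P* = 172.9026.
At Q = 5: demand price = 182.3 − 1·5 = 177.3; supply price = 109 + 6.8·5 = 143.
ΔQ = 9.3974 − 5 = 4.3974; wedge = 177.3 − 143 = 34.3.
The triangle = ½ × 4.3974 × 34.3 = 75.42.

75.42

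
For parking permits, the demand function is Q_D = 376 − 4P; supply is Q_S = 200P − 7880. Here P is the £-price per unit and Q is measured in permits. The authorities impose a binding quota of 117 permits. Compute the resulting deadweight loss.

In inverse form: demand P = 94 − 0.25Q, supply P = 39.4 + 0.005Q.
Competitive equilibrium: 94 − 0.25Q = 39.4 + 0.005Q → Q* = 214.1176, P* = 40.4706.
At Q = 117: demand price = 94 − 0.25·117 = 64.75; supply price = 39.4 + 0.005·117 = 39.985.
ΔQ = 214.1176 − 117 = 97.1176; wedge = 64.75 − 39.985 = 24.765.
Welfare loss = ½ × 97.1176 × 24.765 = £1202.56.

£1202.56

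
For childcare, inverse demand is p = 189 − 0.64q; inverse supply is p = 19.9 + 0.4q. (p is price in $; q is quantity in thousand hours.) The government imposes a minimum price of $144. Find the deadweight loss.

$4428.46 thousand

Competitive equilibrium: 189 − 0.64q = 19.9 + 0.4q → q* = 162.5962, p* = 84.9385.
At the floor p = 144, quantity demanded = (189 − 144)/0.64 = 70.3125.
Sellers' marginal cost at q' = 70.3125: 19.9 + 0.4·70.3125 = 48.025.
Δq = 162.5962 − 70.3125 = 92.2837; wedge = 144 − 48.025 = 95.975.
The triangle = ½ × 92.2837 × 95.975 = $4428.46 thousand.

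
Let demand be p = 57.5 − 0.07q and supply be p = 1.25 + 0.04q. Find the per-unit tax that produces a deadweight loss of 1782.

19.8

Competitive equilibrium: 57.5 − 0.07q = 1.25 + 0.04q → q* = 511.3636, p* = 21.7045.
A tax t gives Δq = t/0.11 and wedge t, so DWL = t²/0.22.
t²/0.22 = 1782 → t² = 392.04 → t = 19.8.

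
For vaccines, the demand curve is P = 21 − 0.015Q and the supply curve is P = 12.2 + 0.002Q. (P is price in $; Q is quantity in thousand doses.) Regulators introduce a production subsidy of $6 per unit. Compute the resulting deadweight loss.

$1058.82 thousand

Competitive equilibrium: 21 − 0.015Q = 12.2 + 0.002Q → Q* = 517.6471, P* = 13.2353.
The subsidy lowers effective supply by 6: P = 6.2 + 0.002Q.
New quantity: 21 − 0.015Q = 6.2 + 0.002Q → Q' = 870.5882.
Overproduction ΔQ = 870.5882 − 517.6471 = 352.9411; wedge = subsidy = 6.
Welfare loss = ½ × 352.9411 × 6 = $1058.82 thousand.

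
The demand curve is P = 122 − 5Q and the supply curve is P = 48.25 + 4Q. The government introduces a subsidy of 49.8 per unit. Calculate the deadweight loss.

137.78

Competitive equilibrium: 122 − 5Q = 48.25 + 4Q → Q* = 8.1944, P* = 81.0278.
The subsidy lowers effective supply by 49.8: P = 4Q − 1.55.
New quantity: 122 − 5Q = 4Q − 1.55 → Q' = 13.7278.
Overproduction ΔQ = 13.7278 − 8.1944 = 5.5334; wedge = subsidy = 49.8.
The triangle = ½ × 5.5334 × 49.8 = 137.78.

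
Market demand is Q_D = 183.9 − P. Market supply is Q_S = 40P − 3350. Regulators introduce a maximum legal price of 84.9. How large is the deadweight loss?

In inverse form: demand P = 183.9 − Q, supply P = 83.75 + 0.025Q.
Competitive equilibrium: 183.9 − Q = 83.75 + 0.025Q → Q* = 97.7073, P* = 86.1927.
At the ceiling P = 84.9, quantity supplied = (84.9 − 83.75)/0.025 = 46.
Willingness to pay at Q' = 46: 183.9 − 1·46 = 137.9.
ΔQ = 97.7073 − 46 = 51.7073; wedge = 137.9 − 84.9 = 53.
The triangle = ½ × 51.7073 × 53 = 1370.24.

1370.24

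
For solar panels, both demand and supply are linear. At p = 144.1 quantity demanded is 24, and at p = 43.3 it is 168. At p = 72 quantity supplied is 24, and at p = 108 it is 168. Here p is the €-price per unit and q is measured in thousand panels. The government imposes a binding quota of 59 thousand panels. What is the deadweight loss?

€794.38 thousand

Demand slope = (43.3 − 144.1)/(168 − 24) = −0.7, so p = 160.9 − 0.7q.
Supply slope = (108 − 72)/(168 − 24) = 0.25, so p = 66 + 0.25q.
Competitive equilibrium: 160.9 − 0.7q = 66 + 0.25q → q* = 99.8947, p* = 90.9737.
At q = 59: demand price = 160.9 − 0.7·59 = 119.6; supply price = 66 + 0.25·59 = 80.75.
Δq = 99.8947 − 59 = 40.8947; wedge = 119.6 − 80.75 = 38.85.
Deadweight loss = ½ × 40.8947 × 38.85 = €794.38 thousand.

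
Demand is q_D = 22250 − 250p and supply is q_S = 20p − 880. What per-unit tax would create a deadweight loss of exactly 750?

In inverse form: demand p = 89 − 0.004q, supply p = 44 + 0.05q.
Competitive equilibrium: 89 − 0.004q = 44 + 0.05q → q* = 833.3333, p* = 85.6667.
A tax t gives Δq = t/0.054 and wedge t, so DWL = t²/0.108.
t²/0.108 = 750 → t² = 81 → t = 9.

9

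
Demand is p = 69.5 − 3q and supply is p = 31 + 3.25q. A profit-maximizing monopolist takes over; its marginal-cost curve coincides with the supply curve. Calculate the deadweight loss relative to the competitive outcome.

12.47

Competitive equilibrium: 69.5 − 3q = 31 + 3.25q → q* = 6.16, p* = 51.02.
Marginal revenue: MR = 69.5 − 6q. Set MR = MC: 69.5 − 6q = 31 + 3.25q → q_m = 4.1622.
Price p_m = 69.5 − 3·4.1622 = 57.0134; MC(q_m) = 31 + 3.25·4.1622 = 44.5272.
Competitive q* = 6.16, so Δq = 1.9978; wedge = 57.0134 − 44.5272 = 12.4862.
Deadweight loss = ½ × 1.9978 × 12.4862 = 12.47.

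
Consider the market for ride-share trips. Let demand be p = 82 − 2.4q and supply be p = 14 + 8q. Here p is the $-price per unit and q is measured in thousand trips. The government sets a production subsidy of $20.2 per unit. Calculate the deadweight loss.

$19.62 thousand

Competitive equilibrium: 82 − 2.4q = 14 + 8q → q* = 6.5385, p* = 66.3077.
The subsidy lowers effective supply by 20.2: p = 8q − 6.2.
New quantity: 82 − 2.4q = 8q − 6.2 → q' = 8.4808.
Overproduction Δq = 8.4808 − 6.5385 = 1.9423; wedge = subsidy = 20.2.
Welfare loss = ½ × 1.9423 × 20.2 = $19.62 thousand.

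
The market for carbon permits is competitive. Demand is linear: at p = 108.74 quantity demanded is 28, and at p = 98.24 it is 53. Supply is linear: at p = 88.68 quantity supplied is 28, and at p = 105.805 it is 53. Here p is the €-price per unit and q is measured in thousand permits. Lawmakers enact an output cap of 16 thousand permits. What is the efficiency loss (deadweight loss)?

Demand slope = (98.24 − 108.74)/(53 − 28) = −0.42, so p = 120.5 − 0.42q.
Supply slope = (105.805 − 88.68)/(53 − 28) = 0.685, so p = 69.5 + 0.685q.
Competitive equilibrium: 120.5 − 0.42q = 69.5 + 0.685q → q* = 46.1538, p* = 101.1154.
At q = 16: demand price = 120.5 − 0.42·16 = 113.78; supply price = 69.5 + 0.685·16 = 80.46.
Δq = 46.1538 − 16 = 30.1538; wedge = 113.78 − 80.46 = 33.32.
The triangle = ½ × 30.1538 × 33.32 = €502.36 thousand.

€502.36 thousand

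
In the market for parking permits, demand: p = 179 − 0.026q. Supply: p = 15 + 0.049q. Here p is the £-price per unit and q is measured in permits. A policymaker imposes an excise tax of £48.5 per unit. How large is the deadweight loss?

Competitive equilibrium: 179 − 0.026q = 15 + 0.049q → q* = 2186.6667, p* = 122.1467.
With the tax, the buyer price exceeds the seller price by 48.5: (179 − 0.026q) − (15 + 0.049q) = 48.5 → q' = 1540.
Δq = 2186.6667 − 1540 = 646.6667; the wedge equals the tax, 48.5.
Deadweight loss = ½ × 646.6667 × 48.5 = £15681.67.

£15681.67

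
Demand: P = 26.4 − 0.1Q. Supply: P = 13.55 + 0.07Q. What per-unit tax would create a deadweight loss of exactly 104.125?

5.95

Competitive equilibrium: 26.4 − 0.1Q = 13.55 + 0.07Q → Q* = 75.5882, P* = 18.8412.
A tax t gives ΔQ = t/0.17 and wedge t, so DWL = t²/0.34.
t²/0.34 = 104.125 → t² = 35.4025 → t = 5.95.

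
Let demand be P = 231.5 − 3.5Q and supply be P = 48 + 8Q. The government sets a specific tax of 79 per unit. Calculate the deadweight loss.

271.35

Competitive equilibrium: 231.5 − 3.5Q = 48 + 8Q → Q* = 15.9565, P* = 175.6522.
With the tax, the buyer price exceeds the seller price by 79: (231.5 − 3.5Q) − (48 + 8Q) = 79 → Q' = 9.087.
ΔQ = 15.9565 − 9.087 = 6.8695; the wedge equals the tax, 79.
DWL = ½ × 6.8695 × 79 = 271.35.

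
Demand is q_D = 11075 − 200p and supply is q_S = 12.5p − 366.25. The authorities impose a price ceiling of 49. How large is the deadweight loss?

In inverse form: demand p = 55.375 − 0.005q, supply p = 29.3 + 0.08q.
Competitive equilibrium: 55.375 − 0.005q = 29.3 + 0.08q → q* = 306.7647, p* = 53.8412.
At the ceiling p = 49, quantity supplied = (49 − 29.3)/0.08 = 246.25.
Willingness to pay at q' = 246.25: 55.375 − 0.005·246.25 = 54.1438.
Δq = 306.7647 − 246.25 = 60.5147; wedge = 54.1438 − 49 = 5.1438.
The triangle = ½ × 60.5147 × 5.1438 = 155.64.

155.64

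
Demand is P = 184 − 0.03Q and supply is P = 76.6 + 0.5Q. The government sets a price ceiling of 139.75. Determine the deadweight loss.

Competitive equilibrium: 184 − 0.03Q = 76.6 + 0.5Q → Q* = 202.6415, P* = 177.9208.
At the ceiling P = 139.75, quantity supplied = (139.75 − 76.6)/0.5 = 126.3.
Willingness to pay at Q' = 126.3: 184 − 0.03·126.3 = 180.211.
ΔQ = 202.6415 − 126.3 = 76.3415; wedge = 180.211 − 139.75 = 40.461.
Deadweight loss = ½ × 76.3415 × 40.461 = 1544.43.

1544.43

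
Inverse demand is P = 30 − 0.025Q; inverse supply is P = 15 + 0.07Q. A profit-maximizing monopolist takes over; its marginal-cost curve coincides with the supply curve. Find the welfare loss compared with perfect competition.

Competitive equilibrium: 30 − 0.025Q = 15 + 0.07Q → Q* = 157.8947, P* = 26.0526.
Marginal revenue: MR = 30 − 0.05Q. Set MR = MC: 30 − 0.05Q = 15 + 0.07Q → Q_m = 125.
Price P_m = 30 − 0.025·125 = 26.875; MC(Q_m) = 15 + 0.07·125 = 23.75.
Competitive Q* = 157.8947, so ΔQ = 32.8947; wedge = 26.875 − 23.75 = 3.125.
Welfare loss = ½ × 32.8947 × 3.125 = 51.40.

51.40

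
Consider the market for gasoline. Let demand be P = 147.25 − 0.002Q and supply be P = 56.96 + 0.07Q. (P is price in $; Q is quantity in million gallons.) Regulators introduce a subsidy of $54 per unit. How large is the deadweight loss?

$20250 million

Competitive equilibrium: 147.25 − 0.002Q = 56.96 + 0.07Q → Q* = 1254.0278, P* = 144.7419.
The subsidy lowers effective supply by 54: P = 2.96 + 0.07Q.
New quantity: 147.25 − 0.002Q = 2.96 + 0.07Q → Q' = 2004.0278.
Overproduction ΔQ = 2004.0278 − 1254.0278 = 750; wedge = subsidy = 54.
Deadweight loss = ½ × 750 × 54 = $20250 million.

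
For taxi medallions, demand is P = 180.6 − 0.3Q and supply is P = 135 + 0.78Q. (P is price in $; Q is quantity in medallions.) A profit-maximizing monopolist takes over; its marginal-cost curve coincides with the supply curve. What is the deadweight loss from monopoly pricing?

$45.49

Competitive equilibrium: 180.6 − 0.3Q = 135 + 0.78Q → Q* = 42.2222, P* = 167.9333.
Marginal revenue: MR = 180.6 − 0.6Q. Set MR = MC: 180.6 − 0.6Q = 135 + 0.78Q → Q_m = 33.0435.
Price P_m = 180.6 − 0.3·33.0435 = 170.687; MC(Q_m) = 135 + 0.78·33.0435 = 160.7739.
Competitive Q* = 42.2222, so ΔQ = 9.1787; wedge = 170.687 − 160.7739 = 9.9131.
Deadweight loss = ½ × 9.1787 × 9.9131 = $45.49.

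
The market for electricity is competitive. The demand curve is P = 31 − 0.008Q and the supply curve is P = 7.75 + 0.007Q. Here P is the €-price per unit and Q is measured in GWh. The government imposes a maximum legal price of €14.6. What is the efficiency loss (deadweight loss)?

Competitive equilibrium: 31 − 0.008Q = 7.75 + 0.007Q → Q* = 1550, P* = 18.6.
At the ceiling P = 14.6, quantity supplied = (14.6 − 7.75)/0.007 = 978.57143.
Willingness to pay at Q' = 978.57143: 31 − 0.008·978.57143 = 23.17143.
ΔQ = 1550 − 978.57143 = 571.42857; wedge = 23.17143 − 14.6 = 8.57143.
The triangle = ½ × 571.42857 × 8.57143 = €2448.98.

€2448.98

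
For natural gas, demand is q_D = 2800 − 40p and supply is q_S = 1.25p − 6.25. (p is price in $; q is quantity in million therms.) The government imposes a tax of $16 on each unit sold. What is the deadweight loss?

$155.15 million

In inverse form: demand p = 70 − 0.025q, supply p = 5 + 0.8q.
Competitive equilibrium: 70 − 0.025q = 5 + 0.8q → q* = 78.7879, p* = 68.0303.
With the tax, the buyer price exceeds the seller price by 16: (70 − 0.025q) − (5 + 0.8q) = 16 → q' = 59.3939.
Δq = 78.7879 − 59.3939 = 19.394; the wedge equals the tax, 16.
Deadweight loss = ½ × 19.394 × 16 = $155.15 million.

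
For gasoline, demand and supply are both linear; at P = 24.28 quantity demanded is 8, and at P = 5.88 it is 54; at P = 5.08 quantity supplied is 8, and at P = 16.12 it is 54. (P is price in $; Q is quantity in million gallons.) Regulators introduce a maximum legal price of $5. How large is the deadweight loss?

$294.44 million

Demand slope = (5.88 − 24.28)/(54 − 8) = −0.4, so P = 27.48 − 0.4Q.
Supply slope = (16.12 − 5.08)/(54 − 8) = 0.24, so P = 3.16 + 0.24Q.
Competitive equilibrium: 27.48 − 0.4Q = 3.16 + 0.24Q → Q* = 38, P* = 12.28.
At the ceiling P = 5, quantity supplied = (5 − 3.16)/0.24 = 7.66667.
Willingness to pay at Q' = 7.66667: 27.48 − 0.4·7.66667 = 24.41333.
ΔQ = 38 − 7.66667 = 30.33333; wedge = 24.41333 − 5 = 19.41333.
Deadweight loss = ½ × 30.33333 × 19.41333 = $294.44 million.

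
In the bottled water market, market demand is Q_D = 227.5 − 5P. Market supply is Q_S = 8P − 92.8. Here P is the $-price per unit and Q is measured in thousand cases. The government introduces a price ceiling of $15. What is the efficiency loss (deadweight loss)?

In inverse form: demand P = 45.5 − 0.2Q, supply P = 11.6 + 0.125Q.
Competitive equilibrium: 45.5 − 0.2Q = 11.6 + 0.125Q → Q* = 104.3077, P* = 24.6385.
At the ceiling P = 15, quantity supplied = (15 − 11.6)/0.125 = 27.2.
Willingness to pay at Q' = 27.2: 45.5 − 0.2·27.2 = 40.06.
ΔQ = 104.3077 − 27.2 = 77.1077; wedge = 40.06 − 15 = 25.06.
Welfare loss = ½ × 77.1077 × 25.06 = $966.16 thousand.

$966.16 thousand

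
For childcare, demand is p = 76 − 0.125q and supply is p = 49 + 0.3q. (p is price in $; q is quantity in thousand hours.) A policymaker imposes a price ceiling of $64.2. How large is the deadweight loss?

$35.16 thousand

Competitive equilibrium: 76 − 0.125q = 49 + 0.3q → q* = 63.5294, p* = 68.0588.
At the ceiling p = 64.2, quantity supplied = (64.2 − 49)/0.3 = 50.6667.
Willingness to pay at q' = 50.6667: 76 − 0.125·50.6667 = 69.6667.
Δq = 63.5294 − 50.6667 = 12.8627; wedge = 69.6667 − 64.2 = 5.4667.
DWL = ½ × 12.8627 × 5.4667 = $35.16 thousand.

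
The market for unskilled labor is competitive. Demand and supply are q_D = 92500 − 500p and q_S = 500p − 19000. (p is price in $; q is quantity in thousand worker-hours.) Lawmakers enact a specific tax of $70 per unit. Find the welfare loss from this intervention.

In inverse form: demand p = 185 − 0.002q, supply p = 38 + 0.002q.
Competitive equilibrium: 185 − 0.002q = 38 + 0.002q → q* = 36750, p* = 111.5.
With the tax, the buyer price exceeds the seller price by 70: (185 − 0.002q) − (38 + 0.002q) = 70 → q' = 19250.
Δq = 36750 − 19250 = 17500; the wedge equals the tax, 70.
Welfare loss = ½ × 17500 × 70 = $612500 thousand.

$612500 thousand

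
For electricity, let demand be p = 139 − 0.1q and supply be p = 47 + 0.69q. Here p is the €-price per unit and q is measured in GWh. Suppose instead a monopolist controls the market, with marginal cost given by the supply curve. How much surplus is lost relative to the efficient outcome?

Competitive equilibrium: 139 − 0.1q = 47 + 0.69q → q* = 116.4557, p* = 127.3544.
Marginal revenue: MR = 139 − 0.2q. Set MR = MC: 139 − 0.2q = 47 + 0.69q → q_m = 103.3708.
Price p_m = 139 − 0.1·103.3708 = 128.6629; MC(q_m) = 47 + 0.69·103.3708 = 118.3259.
Competitive q* = 116.4557, so Δq = 13.0849; wedge = 128.6629 − 118.3259 = 10.337.
DWL = ½ × 13.0849 × 10.337 = €67.63.

€67.63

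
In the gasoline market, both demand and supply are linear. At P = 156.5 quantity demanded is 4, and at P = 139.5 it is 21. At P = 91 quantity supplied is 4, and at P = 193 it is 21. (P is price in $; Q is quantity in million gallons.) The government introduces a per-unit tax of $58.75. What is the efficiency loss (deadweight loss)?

$246.54 million

Demand slope = (139.5 − 156.5)/(21 − 4) = −1, so P = 160.5 − Q.
Supply slope = (193 − 91)/(21 − 4) = 6, so P = 67 + 6Q.
Competitive equilibrium: 160.5 − Q = 67 + 6Q → Q* = 13.3571, P* = 147.1429.
With the tax, the buyer price exceeds the seller price by 58.75: (160.5 − Q) − (67 + 6Q) = 58.75 → Q' = 4.9643.
ΔQ = 13.3571 − 4.9643 = 8.3928; the wedge equals the tax, 58.75.
The triangle = ½ × 8.3928 × 58.75 = $246.54 million.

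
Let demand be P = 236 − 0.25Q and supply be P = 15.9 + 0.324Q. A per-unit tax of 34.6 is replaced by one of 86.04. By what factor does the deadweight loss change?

6.184

Competitive equilibrium: 236 − 0.25Q = 15.9 + 0.324Q → Q* = 383.4495, P* = 140.1376.
For a per-unit tax t: ΔQ = t/0.574, so DWL = ½·t·(t/0.574) = t²/1.148.
At t = 34.6: DWL = 1042.822. At t = 86.04: DWL = 6448.503.
Ratio = (86.04/34.6)² = 6.184.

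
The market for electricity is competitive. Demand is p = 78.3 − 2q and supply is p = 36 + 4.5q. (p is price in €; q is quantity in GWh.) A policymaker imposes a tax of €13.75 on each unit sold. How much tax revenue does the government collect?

€60.39

Competitive equilibrium: 78.3 − 2q = 36 + 4.5q → q* = 6.5077, p* = 65.2846.
With the tax, the buyer price exceeds the seller price by 13.75: (78.3 − 2q) − (36 + 4.5q) = 13.75 → q' = 4.3923.
Tax revenue = 13.75 × 4.3923 = €60.39.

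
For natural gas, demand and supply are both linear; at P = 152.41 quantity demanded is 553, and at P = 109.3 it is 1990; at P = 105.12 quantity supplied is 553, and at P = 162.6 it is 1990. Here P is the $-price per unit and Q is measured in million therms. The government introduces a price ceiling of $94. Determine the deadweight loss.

Demand slope = (109.3 − 152.41)/(1990 − 553) = −0.03, so P = 169 − 0.03Q.
Supply slope = (162.6 − 105.12)/(1990 − 553) = 0.04, so P = 83 + 0.04Q.
Competitive equilibrium: 169 − 0.03Q = 83 + 0.04Q → Q* = 1228.5714, P* = 132.1429.
At the ceiling P = 94, quantity supplied = (94 − 83)/0.04 = 275.
Willingness to pay at Q' = 275: 169 − 0.03·275 = 160.75.
ΔQ = 1228.5714 − 275 = 953.5714; wedge = 160.75 − 94 = 66.75.
Deadweight loss = ½ × 953.5714 × 66.75 = $31825.45 million.

$31825.45 million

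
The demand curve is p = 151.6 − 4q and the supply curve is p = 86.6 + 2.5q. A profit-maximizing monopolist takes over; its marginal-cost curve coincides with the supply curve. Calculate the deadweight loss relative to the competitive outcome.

47.17

Competitive equilibrium: 151.6 − 4q = 86.6 + 2.5q → q* = 10, p* = 111.6.
Marginal revenue: MR = 151.6 − 8q. Set MR = MC: 151.6 − 8q = 86.6 + 2.5q → q_m = 6.19048.
Price p_m = 151.6 − 4·6.19048 = 126.83808; MC(q_m) = 86.6 + 2.5·6.19048 = 102.0762.
Competitive q* = 10, so Δq = 3.80952; wedge = 126.83808 − 102.0762 = 24.76188.
DWL = ½ × 3.80952 × 24.76188 = 47.17.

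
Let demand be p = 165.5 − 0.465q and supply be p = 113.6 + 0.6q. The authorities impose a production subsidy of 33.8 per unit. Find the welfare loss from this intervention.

Competitive equilibrium: 165.5 − 0.465q = 113.6 + 0.6q → q* = 48.7324, p* = 142.8394.
The subsidy lowers effective supply by 33.8: p = 79.8 + 0.6q.
New quantity: 165.5 − 0.465q = 79.8 + 0.6q → q' = 80.4695.
Overproduction Δq = 80.4695 − 48.7324 = 31.7371; wedge = subsidy = 33.8.
Welfare loss = ½ × 31.7371 × 33.8 = 536.36.

536.36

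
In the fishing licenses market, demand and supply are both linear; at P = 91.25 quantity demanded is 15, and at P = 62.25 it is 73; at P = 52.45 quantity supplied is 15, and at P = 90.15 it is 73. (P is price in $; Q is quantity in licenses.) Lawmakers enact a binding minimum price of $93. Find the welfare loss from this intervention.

$797.38

Demand slope = (62.25 − 91.25)/(73 − 15) = −0.5, so P = 98.75 − 0.5Q.
Supply slope = (90.15 − 52.45)/(73 − 15) = 0.65, so P = 42.7 + 0.65Q.
Competitive equilibrium: 98.75 − 0.5Q = 42.7 + 0.65Q → Q* = 48.7391, P* = 74.3804.
At the floor P = 93, quantity demanded = (98.75 − 93)/0.5 = 11.5.
Sellers' marginal cost at Q' = 11.5: 42.7 + 0.65·11.5 = 50.175.
ΔQ = 48.7391 − 11.5 = 37.2391; wedge = 93 − 50.175 = 42.825.
Welfare loss = ½ × 37.2391 × 42.825 = $797.38.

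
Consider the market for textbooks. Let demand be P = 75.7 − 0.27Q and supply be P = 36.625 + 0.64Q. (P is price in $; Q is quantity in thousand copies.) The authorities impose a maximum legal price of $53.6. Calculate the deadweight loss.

$122.62 thousand

Competitive equilibrium: 75.7 − 0.27Q = 36.625 + 0.64Q → Q* = 42.9396, P* = 64.1063.
At the ceiling P = 53.6, quantity supplied = (53.6 − 36.625)/0.64 = 26.5234.
Willingness to pay at Q' = 26.5234: 75.7 − 0.27·26.5234 = 68.5387.
ΔQ = 42.9396 − 26.5234 = 16.4162; wedge = 68.5387 − 53.6 = 14.9387.
Deadweight loss = ½ × 16.4162 × 14.9387 = $122.62 thousand.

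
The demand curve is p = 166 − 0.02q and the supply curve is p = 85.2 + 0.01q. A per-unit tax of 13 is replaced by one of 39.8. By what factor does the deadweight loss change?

Competitive equilibrium: 166 − 0.02q = 85.2 + 0.01q → q* = 2693.3333, p* = 112.1333.
For a per-unit tax t: Δq = t/0.03, so DWL = ½·t·(t/0.03) = t²/0.06.
At t = 13: DWL = 2816.667. At t = 39.8: DWL = 26400.667.
Ratio = (39.8/13)² = 9.373.

9.373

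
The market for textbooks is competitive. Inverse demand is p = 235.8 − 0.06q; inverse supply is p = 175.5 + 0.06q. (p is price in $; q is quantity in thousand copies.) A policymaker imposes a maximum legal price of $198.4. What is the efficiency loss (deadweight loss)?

Competitive equilibrium: 235.8 − 0.06q = 175.5 + 0.06q → q* = 502.5, p* = 205.65.
At the ceiling p = 198.4, quantity supplied = (198.4 − 175.5)/0.06 = 381.6667.
Willingness to pay at q' = 381.6667: 235.8 − 0.06·381.6667 = 212.9.
Δq = 502.5 − 381.6667 = 120.8333; wedge = 212.9 − 198.4 = 14.5.
Deadweight loss = ½ × 120.8333 × 14.5 = $876.04 thousand.

$876.04 thousand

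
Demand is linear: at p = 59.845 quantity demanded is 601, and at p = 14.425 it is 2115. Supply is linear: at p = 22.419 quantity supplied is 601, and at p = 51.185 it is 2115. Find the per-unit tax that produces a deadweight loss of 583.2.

7.56

Demand slope = (14.425 − 59.845)/(2115 − 601) = −0.03, so p = 77.875 − 0.03q.
Supply slope = (51.185 − 22.419)/(2115 − 601) = 0.019, so p = 11 + 0.019q.
Competitive equilibrium: 77.875 − 0.03q = 11 + 0.019q → q* = 1364.7959, p* = 36.9311.
A tax t gives Δq = t/0.049 and wedge t, so DWL = t²/0.098.
t²/0.098 = 583.2 → t² = 57.1536 → t = 7.56.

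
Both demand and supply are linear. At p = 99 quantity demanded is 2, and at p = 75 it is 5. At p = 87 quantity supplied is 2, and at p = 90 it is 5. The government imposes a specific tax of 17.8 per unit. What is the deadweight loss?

17.60

Demand slope = (75 − 99)/(5 − 2) = −8, so p = 115 − 8q.
Supply slope = (90 − 87)/(5 − 2) = 1, so p = 85 + q.
Competitive equilibrium: 115 − 8q = 85 + q → q* = 3.3333, p* = 88.3333.
With the tax, the buyer price exceeds the seller price by 17.8: (115 − 8q) − (85 + q) = 17.8 → q' = 1.3556.
Δq = 3.3333 − 1.3556 = 1.9777; the wedge equals the tax, 17.8.
Welfare loss = ½ × 1.9777 × 17.8 = 17.60.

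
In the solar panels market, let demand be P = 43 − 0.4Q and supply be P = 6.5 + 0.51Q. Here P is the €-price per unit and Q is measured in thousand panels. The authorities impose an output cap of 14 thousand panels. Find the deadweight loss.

€310.19 thousand

Competitive equilibrium: 43 − 0.4Q = 6.5 + 0.51Q → Q* = 40.1099, P* = 26.956.
At Q = 14: demand price = 43 − 0.4·14 = 37.4; supply price = 6.5 + 0.51·14 = 13.64.
ΔQ = 40.1099 − 14 = 26.1099; wedge = 37.4 − 13.64 = 23.76.
Welfare loss = ½ × 26.1099 × 23.76 = €310.19 thousand.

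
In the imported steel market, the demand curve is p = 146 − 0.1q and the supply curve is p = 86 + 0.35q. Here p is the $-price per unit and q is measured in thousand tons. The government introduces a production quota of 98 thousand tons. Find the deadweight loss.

$280.90 thousand

Competitive equilibrium: 146 − 0.1q = 86 + 0.35q → q* = 133.3333, p* = 132.6667.
At q = 98: demand price = 146 − 0.1·98 = 136.2; supply price = 86 + 0.35·98 = 120.3.
Δq = 133.3333 − 98 = 35.3333; wedge = 136.2 − 120.3 = 15.9.
Deadweight loss = ½ × 35.3333 × 15.9 = $280.90 thousand.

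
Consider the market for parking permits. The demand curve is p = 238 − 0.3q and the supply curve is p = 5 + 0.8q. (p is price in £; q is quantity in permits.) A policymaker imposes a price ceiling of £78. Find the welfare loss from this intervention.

Competitive equilibrium: 238 − 0.3q = 5 + 0.8q → q* = 211.8182, p* = 174.4545.
At the ceiling p = 78, quantity supplied = (78 − 5)/0.8 = 91.25.
Willingness to pay at q' = 91.25: 238 − 0.3·91.25 = 210.625.
Δq = 211.8182 − 91.25 = 120.5682; wedge = 210.625 − 78 = 132.625.
Welfare loss = ½ × 120.5682 × 132.625 = £7995.18.

£7995.18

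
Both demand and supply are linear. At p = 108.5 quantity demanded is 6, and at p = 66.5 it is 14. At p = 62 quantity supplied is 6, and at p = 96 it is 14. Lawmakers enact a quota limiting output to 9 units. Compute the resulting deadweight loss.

Demand slope = (66.5 − 108.5)/(14 − 6) = −5.25, so p = 140 − 5.25q.
Supply slope = (96 − 62)/(14 − 6) = 4.25, so p = 36.5 + 4.25q.
Competitive equilibrium: 140 − 5.25q = 36.5 + 4.25q → q* = 10.8947, p* = 82.8026.
At q = 9: demand price = 140 − 5.25·9 = 92.75; supply price = 36.5 + 4.25·9 = 74.75.
Δq = 10.8947 − 9 = 1.8947; wedge = 92.75 − 74.75 = 18.
Deadweight loss = ½ × 1.8947 × 18 = 17.05.

17.05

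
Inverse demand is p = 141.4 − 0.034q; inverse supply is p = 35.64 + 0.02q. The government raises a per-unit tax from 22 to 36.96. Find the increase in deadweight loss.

8167.05

Competitive equilibrium: 141.4 − 0.034q = 35.64 + 0.02q → q* = 1958.5185, p* = 74.8104.
For a per-unit tax t: Δq = t/0.054, so DWL = ½·t·(t/0.054) = t²/0.108.
At t = 22: DWL = 4481.481. At t = 36.96: DWL = 12648.533.
Increase = 12648.533 − 4481.481 = 8167.05.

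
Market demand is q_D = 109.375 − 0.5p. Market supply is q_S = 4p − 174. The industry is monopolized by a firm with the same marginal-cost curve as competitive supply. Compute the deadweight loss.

1511.42

In inverse form: demand p = 218.75 − 2q, supply p = 43.5 + 0.25q.
Competitive equilibrium: 218.75 − 2q = 43.5 + 0.25q → q* = 77.8889, p* = 62.9722.
Marginal revenue: MR = 218.75 − 4q. Set MR = MC: 218.75 − 4q = 43.5 + 0.25q → q_m = 41.2353.
Price p_m = 218.75 − 2·41.2353 = 136.2794; MC(q_m) = 43.5 + 0.25·41.2353 = 53.8088.
Competitive q* = 77.8889, so Δq = 36.6536; wedge = 136.2794 − 53.8088 = 82.4706.
Welfare loss = ½ × 36.6536 × 82.4706 = 1511.42.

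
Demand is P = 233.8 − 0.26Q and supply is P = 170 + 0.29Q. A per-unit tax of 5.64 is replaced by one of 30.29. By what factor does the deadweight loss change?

28.843

Competitive equilibrium: 233.8 − 0.26Q = 170 + 0.29Q → Q* = 116, P* = 203.64.
For a per-unit tax t: ΔQ = t/0.55, so DWL = ½·t·(t/0.55) = t²/1.1.
At t = 5.64: DWL = 28.918. At t = 30.29: DWL = 834.076.
Ratio = (30.29/5.64)² = 28.843.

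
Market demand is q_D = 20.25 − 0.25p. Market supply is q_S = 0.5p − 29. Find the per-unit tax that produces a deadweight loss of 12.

In inverse form: demand p = 81 − 4q, supply p = 58 + 2q.
Competitive equilibrium: 81 − 4q = 58 + 2q → q* = 3.8333, p* = 65.6667.
A tax t gives Δq = t/6 and wedge t, so DWL = t²/12.
t²/12 = 12 → t² = 144 → t = 12.

12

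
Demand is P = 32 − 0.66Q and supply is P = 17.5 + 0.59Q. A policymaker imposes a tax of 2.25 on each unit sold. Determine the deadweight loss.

2.025

Competitive equilibrium: 32 − 0.66Q = 17.5 + 0.59Q → Q* = 11.6, P* = 24.344.
With the tax, the buyer price exceeds the seller price by 2.25: (32 − 0.66Q) − (17.5 + 0.59Q) = 2.25 → Q' = 9.8.
ΔQ = 11.6 − 9.8 = 1.8; the wedge equals the tax, 2.25.
DWL = ½ × 1.8 × 2.25 = 2.025.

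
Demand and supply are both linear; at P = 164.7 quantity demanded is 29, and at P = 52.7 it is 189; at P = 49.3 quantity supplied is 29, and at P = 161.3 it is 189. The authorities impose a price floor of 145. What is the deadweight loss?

Demand slope = (52.7 − 164.7)/(189 − 29) = −0.7, so P = 185 − 0.7Q.
Supply slope = (161.3 − 49.3)/(189 − 29) = 0.7, so P = 29 + 0.7Q.
Competitive equilibrium: 185 − 0.7Q = 29 + 0.7Q → Q* = 111.4286, P* = 107.
At the floor P = 145, quantity demanded = (185 − 145)/0.7 = 57.1429.
Sellers' marginal cost at Q' = 57.1429: 29 + 0.7·57.1429 = 69.
ΔQ = 111.4286 − 57.1429 = 54.2857; wedge = 145 − 69 = 76.
The triangle = ½ × 54.2857 × 76 = 2062.86.

2062.86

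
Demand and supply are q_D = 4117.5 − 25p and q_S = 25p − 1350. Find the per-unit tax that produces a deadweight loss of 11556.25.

43

In inverse form: demand p = 164.7 − 0.04q, supply p = 54 + 0.04q.
Competitive equilibrium: 164.7 − 0.04q = 54 + 0.04q → q* = 1383.75, p* = 109.35.
A tax t gives Δq = t/0.08 and wedge t, so DWL = t²/0.16.
t²/0.16 = 11556.25 → t² = 1849 → t = 43.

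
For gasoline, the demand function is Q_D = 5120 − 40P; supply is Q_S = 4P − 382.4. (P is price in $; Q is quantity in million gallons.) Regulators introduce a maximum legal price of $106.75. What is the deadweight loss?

$737.12 million

In inverse form: demand P = 128 − 0.025Q, supply P = 95.6 + 0.25Q.
Competitive equilibrium: 128 − 0.025Q = 95.6 + 0.25Q → Q* = 117.8182, P* = 125.0545.
At the ceiling P = 106.75, quantity supplied = (106.75 − 95.6)/0.25 = 44.6.
Willingness to pay at Q' = 44.6: 128 − 0.025·44.6 = 126.885.
ΔQ = 117.8182 − 44.6 = 73.2182; wedge = 126.885 − 106.75 = 20.135.
DWL = ½ × 73.2182 × 20.135 = $737.12 million.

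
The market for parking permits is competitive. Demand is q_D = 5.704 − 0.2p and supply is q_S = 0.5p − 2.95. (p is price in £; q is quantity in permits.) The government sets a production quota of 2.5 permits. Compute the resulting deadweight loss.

£1.87

In inverse form: demand p = 28.52 − 5q, supply p = 5.9 + 2q.
Competitive equilibrium: 28.52 − 5q = 5.9 + 2q → q* = 3.2314, p* = 12.3629.
At q = 2.5: demand price = 28.52 − 5·2.5 = 16.02; supply price = 5.9 + 2·2.5 = 10.9.
Δq = 3.2314 − 2.5 = 0.7314; wedge = 16.02 − 10.9 = 5.12.
Welfare loss = ½ × 0.7314 × 5.12 = £1.87.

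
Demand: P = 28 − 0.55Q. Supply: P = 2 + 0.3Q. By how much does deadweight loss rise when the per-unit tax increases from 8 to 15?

Competitive equilibrium: 28 − 0.55Q = 2 + 0.3Q → Q* = 30.5882, P* = 11.1765.
For a per-unit tax t: ΔQ = t/0.85, so DWL = ½·t·(t/0.85) = t²/1.7.
At t = 8: DWL = 37.647. At t = 15: DWL = 132.353.
Increase = 132.353 − 37.647 = 94.71.

94.71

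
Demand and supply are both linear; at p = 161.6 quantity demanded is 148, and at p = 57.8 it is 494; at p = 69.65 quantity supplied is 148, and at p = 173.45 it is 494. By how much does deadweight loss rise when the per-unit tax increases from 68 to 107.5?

5776.875

Demand slope = (57.8 − 161.6)/(494 − 148) = −0.3, so p = 206 − 0.3q.
Supply slope = (173.45 − 69.65)/(494 − 148) = 0.3, so p = 25.25 + 0.3q.
Competitive equilibrium: 206 − 0.3q = 25.25 + 0.3q → q* = 301.25, p* = 115.625.
For a per-unit tax t: Δq = t/0.6, so DWL = ½·t·(t/0.6) = t²/1.2.
At t = 68: DWL = 3853.333. At t = 107.5: DWL = 9630.208.
Increase = 9630.208 − 3853.333 = 5776.875.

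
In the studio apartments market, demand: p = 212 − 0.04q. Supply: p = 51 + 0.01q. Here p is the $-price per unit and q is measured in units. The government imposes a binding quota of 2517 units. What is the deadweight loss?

Competitive equilibrium: 212 − 0.04q = 51 + 0.01q → q* = 3220, p* = 83.2.
At q = 2517: demand price = 212 − 0.04·2517 = 111.32; supply price = 51 + 0.01·2517 = 76.17.
Δq = 3220 − 2517 = 703; wedge = 111.32 − 76.17 = 35.15.
Welfare loss = ½ × 703 × 35.15 = $12355.225.

$12355.225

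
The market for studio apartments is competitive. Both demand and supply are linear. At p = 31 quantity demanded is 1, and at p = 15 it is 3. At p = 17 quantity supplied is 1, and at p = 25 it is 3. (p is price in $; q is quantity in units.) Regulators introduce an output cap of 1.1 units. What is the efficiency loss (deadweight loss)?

$6.83

Demand slope = (15 − 31)/(3 − 1) = −8, so p = 39 − 8q.
Supply slope = (25 − 17)/(3 − 1) = 4, so p = 13 + 4q.
Competitive equilibrium: 39 − 8q = 13 + 4q → q* = 2.1667, p* = 21.6667.
At q = 1.1: demand price = 39 − 8·1.1 = 30.2; supply price = 13 + 4·1.1 = 17.4.
Δq = 2.1667 − 1.1 = 1.0667; wedge = 30.2 − 17.4 = 12.8.
DWL = ½ × 1.0667 × 12.8 = $6.83.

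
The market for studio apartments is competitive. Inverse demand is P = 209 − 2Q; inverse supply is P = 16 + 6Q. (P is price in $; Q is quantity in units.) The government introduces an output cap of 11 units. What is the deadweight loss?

Competitive equilibrium: 209 − 2Q = 16 + 6Q → Q* = 24.125, P* = 160.75.
At Q = 11: demand price = 209 − 2·11 = 187; supply price = 16 + 6·11 = 82.
ΔQ = 24.125 − 11 = 13.125; wedge = 187 − 82 = 105.
DWL = ½ × 13.125 × 105 = $689.06.

$689.06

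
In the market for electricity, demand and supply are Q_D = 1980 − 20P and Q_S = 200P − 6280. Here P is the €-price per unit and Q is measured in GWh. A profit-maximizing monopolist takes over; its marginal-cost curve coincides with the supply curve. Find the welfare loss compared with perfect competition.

€9420.24

In inverse form: demand P = 99 − 0.05Q, supply P = 31.4 + 0.005Q.
Competitive equilibrium: 99 − 0.05Q = 31.4 + 0.005Q → Q* = 1229.09091, P* = 37.54545.
Marginal revenue: MR = 99 − 0.1Q. Set MR = MC: 99 − 0.1Q = 31.4 + 0.005Q → Q_m = 643.80952.
Price P_m = 99 − 0.05·643.80952 = 66.80952; MC(Q_m) = 31.4 + 0.005·643.80952 = 34.61905.
Competitive Q* = 1229.09091, so ΔQ = 585.28139; wedge = 66.80952 − 34.61905 = 32.19047.
The triangle = ½ × 585.28139 × 32.19047 = €9420.24.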